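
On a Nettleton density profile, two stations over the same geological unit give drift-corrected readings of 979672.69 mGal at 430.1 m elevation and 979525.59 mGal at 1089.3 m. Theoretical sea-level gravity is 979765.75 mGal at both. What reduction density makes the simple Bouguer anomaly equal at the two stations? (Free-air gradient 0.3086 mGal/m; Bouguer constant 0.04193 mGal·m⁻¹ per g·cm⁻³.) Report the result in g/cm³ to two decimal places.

2.04

Δg_obs = 979525.59 − 979672.69 = -147.10 mGal over Δh = 1089.3 − 430.1 = 659.2 m
Equal Bouguer anomalies ⇒ Δg_obs + (0.3086 − 0.04193ρ)·Δh = 0
0.3086 − 0.04193ρ = −Δg_obs/Δh = 0.22315
ρ = (0.3086 − 0.22315) / 0.04193 = 2.04 g/cm³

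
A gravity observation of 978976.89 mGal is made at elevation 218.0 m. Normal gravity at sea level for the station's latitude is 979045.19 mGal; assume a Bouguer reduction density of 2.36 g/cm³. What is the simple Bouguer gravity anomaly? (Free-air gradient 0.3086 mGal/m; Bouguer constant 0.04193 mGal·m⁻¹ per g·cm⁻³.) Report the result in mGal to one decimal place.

Free-air correction = 0.3086 × 218.0 = 67.27 mGal
Free-air anomaly = 978976.89 − 979045.19 + (67.27) = -1.03 mGal
Bouguer slab correction = 0.04193 × 2.36 × 218.0 = 21.57 mGal
Simple Bouguer anomaly = -1.03 − (21.57) = -22.60 mGal

-22.6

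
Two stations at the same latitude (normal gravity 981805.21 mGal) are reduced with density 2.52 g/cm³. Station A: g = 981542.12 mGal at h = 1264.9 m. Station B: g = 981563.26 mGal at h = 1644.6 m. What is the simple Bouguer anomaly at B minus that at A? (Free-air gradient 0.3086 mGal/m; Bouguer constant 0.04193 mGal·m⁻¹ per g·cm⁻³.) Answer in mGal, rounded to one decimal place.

Δg_SB(A) = 981542.12 − 981805.21 + 0.3086×1264.9 − 0.04193×2.52×1264.9 = -6.40 mGal
Δg_SB(B) = 981563.26 − 981805.21 + 0.3086×1644.6 − 0.04193×2.52×1644.6 = 91.80 mGal
Difference = 91.80 − (-6.40) = 98.20 mGal

98.2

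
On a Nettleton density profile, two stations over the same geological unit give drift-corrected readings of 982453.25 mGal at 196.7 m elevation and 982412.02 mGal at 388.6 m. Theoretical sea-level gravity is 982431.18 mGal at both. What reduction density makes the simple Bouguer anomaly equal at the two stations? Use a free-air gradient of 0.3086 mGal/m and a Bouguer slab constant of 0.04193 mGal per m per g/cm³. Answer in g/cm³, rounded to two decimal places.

Δg_obs = 982412.02 − 982453.25 = -41.23 mGal over Δh = 388.6 − 196.7 = 191.9 m
Equal Bouguer anomalies ⇒ Δg_obs + (0.3086 − 0.04193ρ)·Δh = 0
0.3086 − 0.04193ρ = −Δg_obs/Δh = 0.21485
ρ = (0.3086 − 0.21485) / 0.04193 = 2.24 g/cm³

2.24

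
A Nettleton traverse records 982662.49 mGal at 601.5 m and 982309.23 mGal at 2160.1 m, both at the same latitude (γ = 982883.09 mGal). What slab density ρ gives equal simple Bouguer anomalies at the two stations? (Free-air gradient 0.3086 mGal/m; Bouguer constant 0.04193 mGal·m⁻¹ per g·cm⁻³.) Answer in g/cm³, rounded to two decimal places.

1.95

Δg_obs = 982309.23 − 982662.49 = -353.26 mGal over Δh = 2160.1 − 601.5 = 1558.6 m
Equal Bouguer anomalies ⇒ Δg_obs + (0.3086 − 0.04193ρ)·Δh = 0
0.3086 − 0.04193ρ = −Δg_obs/Δh = 0.22665
ρ = (0.3086 − 0.22665) / 0.04193 = 1.95 g/cm³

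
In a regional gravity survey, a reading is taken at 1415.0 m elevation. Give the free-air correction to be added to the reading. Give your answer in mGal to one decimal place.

Free-air correction = 0.3086 × 1415.0 = 436.7 mGal

436.7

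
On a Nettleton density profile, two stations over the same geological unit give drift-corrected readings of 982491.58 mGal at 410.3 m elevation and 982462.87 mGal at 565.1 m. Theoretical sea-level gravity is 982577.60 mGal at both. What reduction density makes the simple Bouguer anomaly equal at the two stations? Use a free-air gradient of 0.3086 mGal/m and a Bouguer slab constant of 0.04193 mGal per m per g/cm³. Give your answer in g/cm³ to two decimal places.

Δg_obs = 982462.87 − 982491.58 = -28.71 mGal over Δh = 565.1 − 410.3 = 154.8 m
Equal Bouguer anomalies ⇒ Δg_obs + (0.3086 − 0.04193ρ)·Δh = 0
0.3086 − 0.04193ρ = −Δg_obs/Δh = 0.18547
ρ = (0.3086 − 0.18547) / 0.04193 = 2.94 g/cm³

2.94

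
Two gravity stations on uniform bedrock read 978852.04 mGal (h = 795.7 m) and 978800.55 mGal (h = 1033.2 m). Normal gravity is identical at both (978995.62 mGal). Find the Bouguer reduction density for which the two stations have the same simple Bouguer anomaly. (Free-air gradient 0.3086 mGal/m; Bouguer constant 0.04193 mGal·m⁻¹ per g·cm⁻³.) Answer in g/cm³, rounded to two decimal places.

Δg_obs = 978800.55 − 978852.04 = -51.49 mGal over Δh = 1033.2 − 795.7 = 237.5 m
Equal Bouguer anomalies ⇒ Δg_obs + (0.3086 − 0.04193ρ)·Δh = 0
0.3086 − 0.04193ρ = −Δg_obs/Δh = 0.21680
ρ = (0.3086 − 0.21680) / 0.04193 = 2.19 g/cm³

2.19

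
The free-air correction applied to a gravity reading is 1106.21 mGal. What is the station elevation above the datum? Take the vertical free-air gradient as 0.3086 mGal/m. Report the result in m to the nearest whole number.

3585

h = 1106.21 / 0.3086 = 3584.61 m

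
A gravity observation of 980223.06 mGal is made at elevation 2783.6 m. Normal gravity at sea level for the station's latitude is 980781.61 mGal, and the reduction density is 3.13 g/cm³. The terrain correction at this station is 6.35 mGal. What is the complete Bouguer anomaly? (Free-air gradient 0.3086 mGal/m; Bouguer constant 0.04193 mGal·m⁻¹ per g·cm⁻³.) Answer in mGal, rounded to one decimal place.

-58.5

Free-air correction = 0.3086 × 2783.6 = 859.02 mGal
Free-air anomaly = 980223.06 − 980781.61 + (859.02) = 300.47 mGal
Bouguer slab correction = 0.04193 × 3.13 × 2783.6 = 365.32 mGal
Simple Bouguer anomaly = 300.47 − (365.32) = -64.85 mGal
Complete Bouguer anomaly = -64.85 + 6.35 = -58.50 mGal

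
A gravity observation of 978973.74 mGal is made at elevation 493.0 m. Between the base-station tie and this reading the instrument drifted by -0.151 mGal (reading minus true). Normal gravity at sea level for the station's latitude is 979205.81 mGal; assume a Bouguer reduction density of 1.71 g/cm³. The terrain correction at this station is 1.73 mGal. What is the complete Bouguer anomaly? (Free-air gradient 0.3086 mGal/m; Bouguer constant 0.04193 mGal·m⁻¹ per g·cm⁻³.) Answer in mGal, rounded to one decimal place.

-113.4

Drift-corrected reading = 978973.74 − (-0.151) = 978973.891 mGal
Free-air correction = 0.3086 × 493.0 = 152.14 mGal
Free-air anomaly = 978973.891 − 979205.81 + (152.14) = -79.779 mGal
Bouguer slab correction = 0.04193 × 1.71 × 493.0 = 35.35 mGal
Simple Bouguer anomaly = -79.779 − (35.35) = -115.129 mGal
Complete Bouguer anomaly = -115.129 + 1.73 = -113.399 mGal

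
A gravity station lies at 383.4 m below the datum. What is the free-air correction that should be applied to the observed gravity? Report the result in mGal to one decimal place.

Free-air correction = 0.3086 × -383.4 = -118.3 mGal

-118.3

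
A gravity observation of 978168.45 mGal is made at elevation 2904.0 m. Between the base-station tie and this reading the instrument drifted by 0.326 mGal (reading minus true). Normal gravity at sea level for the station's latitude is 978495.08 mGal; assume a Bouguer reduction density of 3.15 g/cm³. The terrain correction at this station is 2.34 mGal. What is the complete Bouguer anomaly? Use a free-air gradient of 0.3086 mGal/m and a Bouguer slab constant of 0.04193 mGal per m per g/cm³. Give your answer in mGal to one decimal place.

188.0

Drift-corrected reading = 978168.45 − (0.326) = 978168.124 mGal
Free-air correction = 0.3086 × 2904.0 = 896.17 mGal
Free-air anomaly = 978168.124 − 978495.08 + (896.17) = 569.214 mGal
Bouguer slab correction = 0.04193 × 3.15 × 2904.0 = 383.56 mGal
Simple Bouguer anomaly = 569.214 − (383.56) = 185.654 mGal
Complete Bouguer anomaly = 185.654 + 2.34 = 187.994 mGal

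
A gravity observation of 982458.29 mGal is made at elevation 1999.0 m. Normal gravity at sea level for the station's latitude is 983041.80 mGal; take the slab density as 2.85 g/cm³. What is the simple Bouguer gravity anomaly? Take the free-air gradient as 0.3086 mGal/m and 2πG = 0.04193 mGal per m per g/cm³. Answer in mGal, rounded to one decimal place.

-205.5

Free-air correction = 0.3086 × 1999.0 = 616.89 mGal
Free-air anomaly = 982458.29 − 983041.80 + (616.89) = 33.38 mGal
Bouguer slab correction = 0.04193 × 2.85 × 1999.0 = 238.88 mGal
Simple Bouguer anomaly = 33.38 − (238.88) = -205.50 mGal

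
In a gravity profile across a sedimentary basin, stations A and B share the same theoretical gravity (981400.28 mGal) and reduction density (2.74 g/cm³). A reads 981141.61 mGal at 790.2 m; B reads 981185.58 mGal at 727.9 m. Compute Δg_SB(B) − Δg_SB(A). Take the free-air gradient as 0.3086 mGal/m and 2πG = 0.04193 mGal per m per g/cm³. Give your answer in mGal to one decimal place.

Δg_SB(A) = 981141.61 − 981400.28 + 0.3086×790.2 − 0.04193×2.74×790.2 = -105.60 mGal
Δg_SB(B) = 981185.58 − 981400.28 + 0.3086×727.9 − 0.04193×2.74×727.9 = -73.70 mGal
Difference = -73.70 − (-105.60) = 31.90 mGal

31.9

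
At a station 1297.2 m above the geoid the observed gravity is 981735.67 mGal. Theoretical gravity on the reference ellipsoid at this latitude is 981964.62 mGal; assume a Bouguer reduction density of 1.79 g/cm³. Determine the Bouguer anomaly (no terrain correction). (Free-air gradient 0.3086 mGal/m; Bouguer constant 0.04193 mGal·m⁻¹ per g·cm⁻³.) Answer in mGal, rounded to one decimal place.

Free-air correction = 0.3086 × 1297.2 = 400.32 mGal
Free-air anomaly = 981735.67 − 981964.62 + (400.32) = 171.37 mGal
Bouguer slab correction = 0.04193 × 1.79 × 1297.2 = 97.36 mGal
Simple Bouguer anomaly = 171.37 − (97.36) = 74.01 mGal

74.0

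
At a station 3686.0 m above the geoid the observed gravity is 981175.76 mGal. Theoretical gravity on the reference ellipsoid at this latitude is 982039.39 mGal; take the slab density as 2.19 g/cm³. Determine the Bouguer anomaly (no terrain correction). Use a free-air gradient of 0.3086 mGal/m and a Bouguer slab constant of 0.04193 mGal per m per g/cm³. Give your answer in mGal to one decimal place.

Free-air correction = 0.3086 × 3686.0 = 1137.50 mGal
Free-air anomaly = 981175.76 − 982039.39 + (1137.50) = 273.87 mGal
Bouguer slab correction = 0.04193 × 2.19 × 3686.0 = 338.47 mGal
Simple Bouguer anomaly = 273.87 − (338.47) = -64.60 mGal

-64.6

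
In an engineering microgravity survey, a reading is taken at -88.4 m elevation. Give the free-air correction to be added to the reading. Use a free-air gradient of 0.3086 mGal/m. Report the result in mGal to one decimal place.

-27.3

Free-air correction = 0.3086 × -88.4 = -27.3 mGal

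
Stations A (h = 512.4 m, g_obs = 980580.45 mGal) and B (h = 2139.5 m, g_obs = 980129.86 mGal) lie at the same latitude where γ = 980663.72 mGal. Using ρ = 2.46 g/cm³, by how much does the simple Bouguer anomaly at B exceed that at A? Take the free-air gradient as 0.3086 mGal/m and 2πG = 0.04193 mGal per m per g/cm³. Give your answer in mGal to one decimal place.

Δg_SB(A) = 980580.45 − 980663.72 + 0.3086×512.4 − 0.04193×2.46×512.4 = 22.00 mGal
Δg_SB(B) = 980129.86 − 980663.72 + 0.3086×2139.5 − 0.04193×2.46×2139.5 = -94.30 mGal
Difference = -94.30 − (22.00) = -116.30 mGal

-116.3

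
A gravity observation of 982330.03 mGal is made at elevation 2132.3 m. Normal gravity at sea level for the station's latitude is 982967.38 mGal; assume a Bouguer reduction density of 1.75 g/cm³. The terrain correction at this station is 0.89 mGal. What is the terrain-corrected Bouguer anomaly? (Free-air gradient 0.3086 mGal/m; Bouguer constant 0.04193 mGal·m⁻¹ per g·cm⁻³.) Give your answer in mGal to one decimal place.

Free-air correction = 0.3086 × 2132.3 = 658.03 mGal
Free-air anomaly = 982330.03 − 982967.38 + (658.03) = 20.68 mGal
Bouguer slab correction = 0.04193 × 1.75 × 2132.3 = 156.46 mGal
Simple Bouguer anomaly = 20.68 − (156.46) = -135.78 mGal
Complete Bouguer anomaly = -135.78 + 0.89 = -134.89 mGal

-134.9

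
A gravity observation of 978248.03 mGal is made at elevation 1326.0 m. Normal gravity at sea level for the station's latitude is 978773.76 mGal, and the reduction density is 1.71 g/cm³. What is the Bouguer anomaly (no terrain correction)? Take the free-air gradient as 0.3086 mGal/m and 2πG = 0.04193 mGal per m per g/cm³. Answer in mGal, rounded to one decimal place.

-211.6

Free-air correction = 0.3086 × 1326.0 = 409.20 mGal
Free-air anomaly = 978248.03 − 978773.76 + (409.20) = -116.53 mGal
Bouguer slab correction = 0.04193 × 1.71 × 1326.0 = 95.07 mGal
Simple Bouguer anomaly = -116.53 − (95.07) = -211.60 mGal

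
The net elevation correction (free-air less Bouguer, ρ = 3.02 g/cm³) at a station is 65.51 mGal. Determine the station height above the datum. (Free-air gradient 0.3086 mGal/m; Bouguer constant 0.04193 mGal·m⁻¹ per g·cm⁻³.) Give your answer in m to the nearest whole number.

360

Combined gradient = 0.3086 − 0.04193 × 3.02 = 0.1819714 mGal/m
h = 65.51 / 0.1819714 = 360.00 m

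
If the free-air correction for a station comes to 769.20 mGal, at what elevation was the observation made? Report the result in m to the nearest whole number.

2493

h = 769.20 / 0.3086 = 2492.55 m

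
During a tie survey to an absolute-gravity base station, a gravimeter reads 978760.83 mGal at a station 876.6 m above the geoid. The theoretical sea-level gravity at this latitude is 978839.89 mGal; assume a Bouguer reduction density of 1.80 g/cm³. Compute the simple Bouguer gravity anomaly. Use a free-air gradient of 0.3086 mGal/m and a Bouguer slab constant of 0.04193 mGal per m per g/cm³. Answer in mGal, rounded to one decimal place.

Free-air correction = 0.3086 × 876.6 = 270.52 mGal
Free-air anomaly = 978760.83 − 978839.89 + (270.52) = 191.46 mGal
Bouguer slab correction = 0.04193 × 1.80 × 876.6 = 66.16 mGal
Simple Bouguer anomaly = 191.46 − (66.16) = 125.30 mGal

125.3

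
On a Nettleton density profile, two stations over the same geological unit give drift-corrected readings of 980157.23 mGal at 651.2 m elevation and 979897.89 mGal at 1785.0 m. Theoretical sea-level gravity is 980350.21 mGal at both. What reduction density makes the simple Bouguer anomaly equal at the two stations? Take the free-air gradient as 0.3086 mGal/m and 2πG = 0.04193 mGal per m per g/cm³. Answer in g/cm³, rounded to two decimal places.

1.90

Δg_obs = 979897.89 − 980157.23 = -259.34 mGal over Δh = 1785.0 − 651.2 = 1133.8 m
Equal Bouguer anomalies ⇒ Δg_obs + (0.3086 − 0.04193ρ)·Δh = 0
0.3086 − 0.04193ρ = −Δg_obs/Δh = 0.22874
ρ = (0.3086 − 0.22874) / 0.04193 = 1.90 g/cm³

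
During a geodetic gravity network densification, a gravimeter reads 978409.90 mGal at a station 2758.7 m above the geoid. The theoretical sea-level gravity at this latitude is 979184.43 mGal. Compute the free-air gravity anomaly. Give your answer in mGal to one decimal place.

76.8

Free-air correction = 0.3086 × 2758.7 = 851.33 mGal
Free-air anomaly = 978409.90 − 979184.43 + (851.33) = 76.80 mGal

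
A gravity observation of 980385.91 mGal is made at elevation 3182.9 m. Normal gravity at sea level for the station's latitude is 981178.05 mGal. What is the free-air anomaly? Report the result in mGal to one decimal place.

Free-air correction = 0.3086 × 3182.9 = 982.24 mGal
Free-air anomaly = 980385.91 − 981178.05 + (982.24) = 190.10 mGal

190.1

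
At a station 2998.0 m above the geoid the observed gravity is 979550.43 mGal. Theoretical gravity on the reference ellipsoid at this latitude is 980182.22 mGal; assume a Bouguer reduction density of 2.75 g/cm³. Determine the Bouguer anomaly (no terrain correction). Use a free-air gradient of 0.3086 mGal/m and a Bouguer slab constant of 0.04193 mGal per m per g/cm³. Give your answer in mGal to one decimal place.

-52.3

Free-air correction = 0.3086 × 2998.0 = 925.18 mGal
Free-air anomaly = 979550.43 − 980182.22 + (925.18) = 293.39 mGal
Bouguer slab correction = 0.04193 × 2.75 × 2998.0 = 345.69 mGal
Simple Bouguer anomaly = 293.39 − (345.69) = -52.30 mGal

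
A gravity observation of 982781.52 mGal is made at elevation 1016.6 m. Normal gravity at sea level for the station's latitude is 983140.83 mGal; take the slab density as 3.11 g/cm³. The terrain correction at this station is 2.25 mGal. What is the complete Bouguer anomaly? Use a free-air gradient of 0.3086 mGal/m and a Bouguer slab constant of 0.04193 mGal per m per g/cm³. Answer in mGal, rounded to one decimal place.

Free-air correction = 0.3086 × 1016.6 = 313.72 mGal
Free-air anomaly = 982781.52 − 983140.83 + (313.72) = -45.59 mGal
Bouguer slab correction = 0.04193 × 3.11 × 1016.6 = 132.57 mGal
Simple Bouguer anomaly = -45.59 − (132.57) = -178.16 mGal
Complete Bouguer anomaly = -178.16 + 2.25 = -175.91 mGal

-175.9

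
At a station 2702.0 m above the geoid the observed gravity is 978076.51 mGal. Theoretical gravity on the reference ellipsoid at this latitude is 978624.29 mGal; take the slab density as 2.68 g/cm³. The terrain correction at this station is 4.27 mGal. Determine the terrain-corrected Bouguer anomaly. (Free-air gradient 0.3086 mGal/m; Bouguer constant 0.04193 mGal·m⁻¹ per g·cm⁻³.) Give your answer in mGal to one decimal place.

Free-air correction = 0.3086 × 2702.0 = 833.84 mGal
Free-air anomaly = 978076.51 − 978624.29 + (833.84) = 286.06 mGal
Bouguer slab correction = 0.04193 × 2.68 × 2702.0 = 303.63 mGal
Simple Bouguer anomaly = 286.06 − (303.63) = -17.57 mGal
Complete Bouguer anomaly = -17.57 + 4.27 = -13.30 mGal

-13.3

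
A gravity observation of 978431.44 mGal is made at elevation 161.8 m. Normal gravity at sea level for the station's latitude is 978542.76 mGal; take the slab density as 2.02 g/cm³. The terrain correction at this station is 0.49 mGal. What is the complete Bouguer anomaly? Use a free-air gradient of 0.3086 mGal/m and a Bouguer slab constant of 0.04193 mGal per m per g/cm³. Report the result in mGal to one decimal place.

Free-air correction = 0.3086 × 161.8 = 49.93 mGal
Free-air anomaly = 978431.44 − 978542.76 + (49.93) = -61.39 mGal
Bouguer slab correction = 0.04193 × 2.02 × 161.8 = 13.70 mGal
Simple Bouguer anomaly = -61.39 − (13.70) = -75.09 mGal
Complete Bouguer anomaly = -75.09 + 0.49 = -74.60 mGal

-74.6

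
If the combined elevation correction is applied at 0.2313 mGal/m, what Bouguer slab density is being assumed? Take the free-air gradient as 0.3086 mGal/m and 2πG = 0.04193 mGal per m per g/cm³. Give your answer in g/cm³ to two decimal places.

1.84

0.2313 = 0.3086 − 0.04193 × ρ
ρ = (0.3086 − 0.2313) / 0.04193 = 1.84 g/cm³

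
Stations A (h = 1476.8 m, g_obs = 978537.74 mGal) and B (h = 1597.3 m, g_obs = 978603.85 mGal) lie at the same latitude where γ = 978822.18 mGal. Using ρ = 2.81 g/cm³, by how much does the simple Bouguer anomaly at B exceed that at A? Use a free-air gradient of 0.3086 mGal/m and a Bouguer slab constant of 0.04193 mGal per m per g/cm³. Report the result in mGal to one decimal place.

89.1

Δg_SB(A) = 978537.74 − 978822.18 + 0.3086×1476.8 − 0.04193×2.81×1476.8 = -2.70 mGal
Δg_SB(B) = 978603.85 − 978822.18 + 0.3086×1597.3 − 0.04193×2.81×1597.3 = 86.40 mGal
Difference = 86.40 − (-2.70) = 89.10 mGal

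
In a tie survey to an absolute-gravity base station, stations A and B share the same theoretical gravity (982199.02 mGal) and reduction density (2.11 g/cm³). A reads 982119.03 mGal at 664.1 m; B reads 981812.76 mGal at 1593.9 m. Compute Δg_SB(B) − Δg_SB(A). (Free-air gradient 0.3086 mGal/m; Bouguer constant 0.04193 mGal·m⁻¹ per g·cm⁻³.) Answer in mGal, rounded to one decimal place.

-101.6

Δg_SB(A) = 982119.03 − 982199.02 + 0.3086×664.1 − 0.04193×2.11×664.1 = 66.20 mGal
Δg_SB(B) = 981812.76 − 982199.02 + 0.3086×1593.9 − 0.04193×2.11×1593.9 = -35.40 mGal
Difference = -35.40 − (66.20) = -101.60 mGal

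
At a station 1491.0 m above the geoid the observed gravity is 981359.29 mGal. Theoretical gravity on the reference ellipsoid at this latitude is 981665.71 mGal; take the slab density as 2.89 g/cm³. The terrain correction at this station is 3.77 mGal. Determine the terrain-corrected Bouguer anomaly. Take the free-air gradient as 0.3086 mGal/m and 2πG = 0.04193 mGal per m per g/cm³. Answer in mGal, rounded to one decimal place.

-23.2

Free-air correction = 0.3086 × 1491.0 = 460.12 mGal
Free-air anomaly = 981359.29 − 981665.71 + (460.12) = 153.70 mGal
Bouguer slab correction = 0.04193 × 2.89 × 1491.0 = 180.68 mGal
Simple Bouguer anomaly = 153.70 − (180.68) = -26.98 mGal
Complete Bouguer anomaly = -26.98 + 3.77 = -23.21 mGal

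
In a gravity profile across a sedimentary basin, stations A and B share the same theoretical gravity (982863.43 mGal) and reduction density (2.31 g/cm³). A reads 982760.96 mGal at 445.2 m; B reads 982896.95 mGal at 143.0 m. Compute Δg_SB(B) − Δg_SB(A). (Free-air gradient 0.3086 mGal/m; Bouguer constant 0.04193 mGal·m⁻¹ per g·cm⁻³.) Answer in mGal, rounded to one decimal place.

Δg_SB(A) = 982760.96 − 982863.43 + 0.3086×445.2 − 0.04193×2.31×445.2 = -8.20 mGal
Δg_SB(B) = 982896.95 − 982863.43 + 0.3086×143.0 − 0.04193×2.31×143.0 = 63.80 mGal
Difference = 63.80 − (-8.20) = 72.00 mGal

72.0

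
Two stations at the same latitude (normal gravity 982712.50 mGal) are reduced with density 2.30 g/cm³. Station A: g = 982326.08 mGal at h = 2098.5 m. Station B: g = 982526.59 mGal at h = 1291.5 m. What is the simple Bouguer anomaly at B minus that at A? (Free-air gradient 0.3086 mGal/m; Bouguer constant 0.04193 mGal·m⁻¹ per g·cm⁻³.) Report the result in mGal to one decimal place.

29.3

Δg_SB(A) = 982326.08 − 982712.50 + 0.3086×2098.5 − 0.04193×2.30×2098.5 = 58.80 mGal
Δg_SB(B) = 982526.59 − 982712.50 + 0.3086×1291.5 − 0.04193×2.30×1291.5 = 88.10 mGal
Difference = 88.10 − (58.80) = 29.30 mGal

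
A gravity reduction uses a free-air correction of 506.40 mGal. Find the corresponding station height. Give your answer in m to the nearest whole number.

h = 506.40 / 0.3086 = 1640.96 m

1641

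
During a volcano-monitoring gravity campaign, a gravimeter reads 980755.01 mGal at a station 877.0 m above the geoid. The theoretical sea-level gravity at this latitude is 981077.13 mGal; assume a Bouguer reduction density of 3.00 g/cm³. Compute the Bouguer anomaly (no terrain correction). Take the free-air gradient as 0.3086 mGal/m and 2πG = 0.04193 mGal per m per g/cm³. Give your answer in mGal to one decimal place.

-161.8

Free-air correction = 0.3086 × 877.0 = 270.64 mGal
Free-air anomaly = 980755.01 − 981077.13 + (270.64) = -51.48 mGal
Bouguer slab correction = 0.04193 × 3.00 × 877.0 = 110.32 mGal
Simple Bouguer anomaly = -51.48 − (110.32) = -161.80 mGal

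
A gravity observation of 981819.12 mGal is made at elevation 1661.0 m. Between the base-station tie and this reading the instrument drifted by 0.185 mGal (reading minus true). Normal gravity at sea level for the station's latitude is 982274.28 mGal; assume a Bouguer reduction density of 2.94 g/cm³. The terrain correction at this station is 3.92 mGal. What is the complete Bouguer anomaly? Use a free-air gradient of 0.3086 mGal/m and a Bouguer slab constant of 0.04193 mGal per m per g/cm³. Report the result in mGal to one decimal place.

Drift-corrected reading = 981819.12 − (0.185) = 981818.935 mGal
Free-air correction = 0.3086 × 1661.0 = 512.58 mGal
Free-air anomaly = 981818.935 − 982274.28 + (512.58) = 57.235 mGal
Bouguer slab correction = 0.04193 × 2.94 × 1661.0 = 204.76 mGal
Simple Bouguer anomaly = 57.235 − (204.76) = -147.525 mGal
Complete Bouguer anomaly = -147.525 + 3.92 = -143.605 mGal

-143.6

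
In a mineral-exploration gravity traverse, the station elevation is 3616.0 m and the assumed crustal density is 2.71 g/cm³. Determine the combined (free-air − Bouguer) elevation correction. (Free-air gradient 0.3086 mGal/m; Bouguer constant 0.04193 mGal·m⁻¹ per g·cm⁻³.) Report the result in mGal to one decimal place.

Combined gradient = 0.3086 − 0.04193 × 2.71 = 0.1949697 mGal/m
Combined elevation correction = 0.1949697 × 3616.0 = 705.0 mGal

705.0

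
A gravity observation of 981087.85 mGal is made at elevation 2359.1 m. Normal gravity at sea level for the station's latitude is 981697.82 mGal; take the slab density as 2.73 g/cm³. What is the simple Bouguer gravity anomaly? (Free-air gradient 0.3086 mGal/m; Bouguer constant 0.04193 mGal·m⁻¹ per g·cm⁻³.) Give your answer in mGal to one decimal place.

Free-air correction = 0.3086 × 2359.1 = 728.02 mGal
Free-air anomaly = 981087.85 − 981697.82 + (728.02) = 118.05 mGal
Bouguer slab correction = 0.04193 × 2.73 × 2359.1 = 270.04 mGal
Simple Bouguer anomaly = 118.05 − (270.04) = -151.99 mGal

-152.0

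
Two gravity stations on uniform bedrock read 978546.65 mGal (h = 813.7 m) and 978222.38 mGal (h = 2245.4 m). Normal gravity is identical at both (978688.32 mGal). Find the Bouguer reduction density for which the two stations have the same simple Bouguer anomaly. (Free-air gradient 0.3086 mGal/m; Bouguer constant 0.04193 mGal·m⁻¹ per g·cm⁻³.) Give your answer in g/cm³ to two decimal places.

Δg_obs = 978222.38 − 978546.65 = -324.27 mGal over Δh = 2245.4 − 813.7 = 1431.7 m
Equal Bouguer anomalies ⇒ Δg_obs + (0.3086 − 0.04193ρ)·Δh = 0
0.3086 − 0.04193ρ = −Δg_obs/Δh = 0.22649
ρ = (0.3086 − 0.22649) / 0.04193 = 1.96 g/cm³

1.96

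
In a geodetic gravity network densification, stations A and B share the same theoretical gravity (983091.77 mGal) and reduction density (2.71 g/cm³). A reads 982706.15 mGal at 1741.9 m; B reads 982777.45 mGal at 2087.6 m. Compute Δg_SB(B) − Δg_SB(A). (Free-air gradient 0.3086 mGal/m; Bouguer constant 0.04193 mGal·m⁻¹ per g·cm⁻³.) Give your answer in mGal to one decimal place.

138.7

Δg_SB(A) = 982706.15 − 983091.77 + 0.3086×1741.9 − 0.04193×2.71×1741.9 = -46.00 mGal
Δg_SB(B) = 982777.45 − 983091.77 + 0.3086×2087.6 − 0.04193×2.71×2087.6 = 92.70 mGal
Difference = 92.70 − (-46.00) = 138.70 mGal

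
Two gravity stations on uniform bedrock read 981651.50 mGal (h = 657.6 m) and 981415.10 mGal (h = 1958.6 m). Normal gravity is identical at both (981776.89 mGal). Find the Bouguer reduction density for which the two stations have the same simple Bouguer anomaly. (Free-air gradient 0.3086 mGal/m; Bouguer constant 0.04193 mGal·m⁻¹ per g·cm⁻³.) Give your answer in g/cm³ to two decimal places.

Δg_obs = 981415.10 − 981651.50 = -236.40 mGal over Δh = 1958.6 − 657.6 = 1301.0 m
Equal Bouguer anomalies ⇒ Δg_obs + (0.3086 − 0.04193ρ)·Δh = 0
0.3086 − 0.04193ρ = −Δg_obs/Δh = 0.18171
ρ = (0.3086 − 0.18171) / 0.04193 = 3.03 g/cm³

3.03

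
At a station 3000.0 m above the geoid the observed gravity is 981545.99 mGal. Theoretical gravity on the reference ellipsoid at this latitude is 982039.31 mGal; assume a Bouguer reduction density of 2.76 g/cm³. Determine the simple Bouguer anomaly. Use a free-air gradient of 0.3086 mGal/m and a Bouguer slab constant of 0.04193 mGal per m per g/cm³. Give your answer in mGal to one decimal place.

Free-air correction = 0.3086 × 3000.0 = 925.80 mGal
Free-air anomaly = 981545.99 − 982039.31 + (925.80) = 432.48 mGal
Bouguer slab correction = 0.04193 × 2.76 × 3000.0 = 347.18 mGal
Simple Bouguer anomaly = 432.48 − (347.18) = 85.30 mGal

85.3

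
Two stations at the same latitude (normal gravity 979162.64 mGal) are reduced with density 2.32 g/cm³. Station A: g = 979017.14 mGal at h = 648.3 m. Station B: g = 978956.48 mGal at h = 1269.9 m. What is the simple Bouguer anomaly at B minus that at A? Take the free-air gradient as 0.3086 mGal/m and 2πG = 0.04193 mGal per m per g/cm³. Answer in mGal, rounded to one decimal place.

70.7

Δg_SB(A) = 979017.14 − 979162.64 + 0.3086×648.3 − 0.04193×2.32×648.3 = -8.50 mGal
Δg_SB(B) = 978956.48 − 979162.64 + 0.3086×1269.9 − 0.04193×2.32×1269.9 = 62.20 mGal
Difference = 62.20 − (-8.50) = 70.70 mGal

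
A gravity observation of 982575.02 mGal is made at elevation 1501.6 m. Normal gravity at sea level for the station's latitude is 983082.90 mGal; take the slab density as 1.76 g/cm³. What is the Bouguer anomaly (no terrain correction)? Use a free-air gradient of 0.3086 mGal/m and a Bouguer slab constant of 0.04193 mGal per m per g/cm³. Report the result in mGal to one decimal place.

-155.3

Free-air correction = 0.3086 × 1501.6 = 463.39 mGal
Free-air anomaly = 982575.02 − 983082.90 + (463.39) = -44.49 mGal
Bouguer slab correction = 0.04193 × 1.76 × 1501.6 = 110.81 mGal
Simple Bouguer anomaly = -44.49 − (110.81) = -155.30 mGal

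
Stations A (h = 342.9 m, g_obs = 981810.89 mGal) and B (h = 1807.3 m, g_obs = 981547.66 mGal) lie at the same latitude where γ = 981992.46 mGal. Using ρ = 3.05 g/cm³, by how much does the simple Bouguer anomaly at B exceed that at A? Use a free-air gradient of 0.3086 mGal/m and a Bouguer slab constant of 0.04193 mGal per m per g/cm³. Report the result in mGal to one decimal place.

1.4

Δg_SB(A) = 981810.89 − 981992.46 + 0.3086×342.9 − 0.04193×3.05×342.9 = -119.60 mGal
Δg_SB(B) = 981547.66 − 981992.46 + 0.3086×1807.3 − 0.04193×3.05×1807.3 = -118.20 mGal
Difference = -118.20 − (-119.60) = 1.40 mGal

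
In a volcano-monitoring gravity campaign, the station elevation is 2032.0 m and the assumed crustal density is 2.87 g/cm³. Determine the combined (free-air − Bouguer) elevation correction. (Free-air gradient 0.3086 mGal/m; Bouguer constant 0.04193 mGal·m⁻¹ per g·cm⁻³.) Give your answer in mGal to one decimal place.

382.5

Combined gradient = 0.3086 − 0.04193 × 2.87 = 0.1882609 mGal/m
Combined elevation correction = 0.1882609 × 2032.0 = 382.5 mGal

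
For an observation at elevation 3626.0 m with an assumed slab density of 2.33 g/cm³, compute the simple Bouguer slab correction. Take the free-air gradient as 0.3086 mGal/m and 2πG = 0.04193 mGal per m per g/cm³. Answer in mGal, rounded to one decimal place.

354.2

Bouguer slab correction = 0.04193 × 2.33 × 3626.0 = 354.2 mGal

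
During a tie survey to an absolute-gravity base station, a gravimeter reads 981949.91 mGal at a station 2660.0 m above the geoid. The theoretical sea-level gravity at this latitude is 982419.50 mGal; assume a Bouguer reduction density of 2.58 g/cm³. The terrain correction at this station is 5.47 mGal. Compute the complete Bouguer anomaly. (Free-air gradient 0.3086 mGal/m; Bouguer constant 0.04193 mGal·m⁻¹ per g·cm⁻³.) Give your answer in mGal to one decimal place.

Free-air correction = 0.3086 × 2660.0 = 820.88 mGal
Free-air anomaly = 981949.91 − 982419.50 + (820.88) = 351.29 mGal
Bouguer slab correction = 0.04193 × 2.58 × 2660.0 = 287.76 mGal
Simple Bouguer anomaly = 351.29 − (287.76) = 63.53 mGal
Complete Bouguer anomaly = 63.53 + 5.47 = 69.00 mGal

69.0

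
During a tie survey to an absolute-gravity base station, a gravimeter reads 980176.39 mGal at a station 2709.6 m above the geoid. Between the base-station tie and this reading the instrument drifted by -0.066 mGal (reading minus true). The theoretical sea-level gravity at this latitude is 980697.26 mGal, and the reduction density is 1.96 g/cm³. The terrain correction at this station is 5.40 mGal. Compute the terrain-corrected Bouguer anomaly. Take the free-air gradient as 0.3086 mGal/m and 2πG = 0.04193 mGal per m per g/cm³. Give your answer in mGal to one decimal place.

98.1

Drift-corrected reading = 980176.39 − (-0.066) = 980176.456 mGal
Free-air correction = 0.3086 × 2709.6 = 836.18 mGal
Free-air anomaly = 980176.456 − 980697.26 + (836.18) = 315.376 mGal
Bouguer slab correction = 0.04193 × 1.96 × 2709.6 = 222.68 mGal
Simple Bouguer anomaly = 315.376 − (222.68) = 92.696 mGal
Complete Bouguer anomaly = 92.696 + 5.40 = 98.096 mGal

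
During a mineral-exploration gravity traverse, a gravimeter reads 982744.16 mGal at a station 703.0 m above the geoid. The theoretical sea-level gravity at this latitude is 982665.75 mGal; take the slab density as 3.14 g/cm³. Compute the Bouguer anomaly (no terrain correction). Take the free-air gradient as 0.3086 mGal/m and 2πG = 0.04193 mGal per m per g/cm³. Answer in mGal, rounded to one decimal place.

202.8

Free-air correction = 0.3086 × 703.0 = 216.95 mGal
Free-air anomaly = 982744.16 − 982665.75 + (216.95) = 295.36 mGal
Bouguer slab correction = 0.04193 × 3.14 × 703.0 = 92.56 mGal
Simple Bouguer anomaly = 295.36 − (92.56) = 202.80 mGal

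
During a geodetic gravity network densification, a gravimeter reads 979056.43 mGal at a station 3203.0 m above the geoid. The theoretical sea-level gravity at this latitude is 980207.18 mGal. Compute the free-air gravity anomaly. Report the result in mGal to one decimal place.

-162.3

Free-air correction = 0.3086 × 3203.0 = 988.45 mGal
Free-air anomaly = 979056.43 − 980207.18 + (988.45) = -162.30 mGal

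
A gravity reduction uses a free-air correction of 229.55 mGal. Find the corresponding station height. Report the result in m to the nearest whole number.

744

h = 229.55 / 0.3086 = 743.84 m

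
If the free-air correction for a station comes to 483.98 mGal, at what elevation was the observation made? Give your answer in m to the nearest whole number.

1568

h = 483.98 / 0.3086 = 1568.31 m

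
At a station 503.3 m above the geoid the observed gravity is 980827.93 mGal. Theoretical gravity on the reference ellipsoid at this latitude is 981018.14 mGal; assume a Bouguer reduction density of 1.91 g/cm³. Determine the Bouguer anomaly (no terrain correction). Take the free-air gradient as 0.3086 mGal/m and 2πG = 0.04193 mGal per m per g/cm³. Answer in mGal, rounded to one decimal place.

Free-air correction = 0.3086 × 503.3 = 155.32 mGal
Free-air anomaly = 980827.93 − 981018.14 + (155.32) = -34.89 mGal
Bouguer slab correction = 0.04193 × 1.91 × 503.3 = 40.31 mGal
Simple Bouguer anomaly = -34.89 − (40.31) = -75.20 mGal

-75.2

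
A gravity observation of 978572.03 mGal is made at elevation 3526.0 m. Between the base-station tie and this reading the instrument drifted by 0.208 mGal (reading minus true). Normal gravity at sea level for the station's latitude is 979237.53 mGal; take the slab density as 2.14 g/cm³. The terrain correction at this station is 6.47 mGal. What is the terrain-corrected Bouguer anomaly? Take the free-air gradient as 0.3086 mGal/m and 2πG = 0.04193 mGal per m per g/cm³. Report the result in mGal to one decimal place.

Drift-corrected reading = 978572.03 − (0.208) = 978571.822 mGal
Free-air correction = 0.3086 × 3526.0 = 1088.12 mGal
Free-air anomaly = 978571.822 − 979237.53 + (1088.12) = 422.412 mGal
Bouguer slab correction = 0.04193 × 2.14 × 3526.0 = 316.39 mGal
Simple Bouguer anomaly = 422.412 − (316.39) = 106.022 mGal
Complete Bouguer anomaly = 106.022 + 6.47 = 112.492 mGal

112.5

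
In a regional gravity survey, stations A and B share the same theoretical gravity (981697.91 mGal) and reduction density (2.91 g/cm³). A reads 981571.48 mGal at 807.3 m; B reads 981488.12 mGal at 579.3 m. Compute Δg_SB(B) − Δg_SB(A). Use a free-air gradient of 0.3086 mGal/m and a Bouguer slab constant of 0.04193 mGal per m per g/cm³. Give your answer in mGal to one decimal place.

Δg_SB(A) = 981571.48 − 981697.91 + 0.3086×807.3 − 0.04193×2.91×807.3 = 24.20 mGal
Δg_SB(B) = 981488.12 − 981697.91 + 0.3086×579.3 − 0.04193×2.91×579.3 = -101.70 mGal
Difference = -101.70 − (24.20) = -125.90 mGal

-125.9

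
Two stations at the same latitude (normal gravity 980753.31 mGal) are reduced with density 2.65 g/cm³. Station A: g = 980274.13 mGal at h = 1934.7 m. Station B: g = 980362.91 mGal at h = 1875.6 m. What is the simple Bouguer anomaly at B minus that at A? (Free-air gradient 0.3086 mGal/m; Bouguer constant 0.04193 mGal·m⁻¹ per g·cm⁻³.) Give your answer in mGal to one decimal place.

77.1

Δg_SB(A) = 980274.13 − 980753.31 + 0.3086×1934.7 − 0.04193×2.65×1934.7 = -97.10 mGal
Δg_SB(B) = 980362.91 − 980753.31 + 0.3086×1875.6 − 0.04193×2.65×1875.6 = -20.00 mGal
Difference = -20.00 − (-97.10) = 77.10 mGal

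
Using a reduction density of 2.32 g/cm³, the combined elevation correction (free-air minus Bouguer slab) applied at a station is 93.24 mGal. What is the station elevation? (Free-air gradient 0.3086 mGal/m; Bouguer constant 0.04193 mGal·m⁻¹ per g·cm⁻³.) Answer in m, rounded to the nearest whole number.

441

Combined gradient = 0.3086 − 0.04193 × 2.32 = 0.2113224 mGal/m
h = 93.24 / 0.2113224 = 441.22 m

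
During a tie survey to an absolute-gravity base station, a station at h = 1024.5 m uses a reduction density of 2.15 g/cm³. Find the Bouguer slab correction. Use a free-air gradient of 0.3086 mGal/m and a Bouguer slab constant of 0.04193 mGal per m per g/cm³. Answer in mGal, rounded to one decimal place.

Bouguer slab correction = 0.04193 × 2.15 × 1024.5 = 92.4 mGal

92.4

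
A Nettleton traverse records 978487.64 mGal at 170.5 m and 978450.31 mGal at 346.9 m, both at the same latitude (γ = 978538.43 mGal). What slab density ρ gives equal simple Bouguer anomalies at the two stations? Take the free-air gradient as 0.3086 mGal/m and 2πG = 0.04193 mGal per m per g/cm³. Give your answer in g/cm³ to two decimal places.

2.31

Δg_obs = 978450.31 − 978487.64 = -37.33 mGal over Δh = 346.9 − 170.5 = 176.4 m
Equal Bouguer anomalies ⇒ Δg_obs + (0.3086 − 0.04193ρ)·Δh = 0
0.3086 − 0.04193ρ = −Δg_obs/Δh = 0.21162
ρ = (0.3086 − 0.21162) / 0.04193 = 2.31 g/cm³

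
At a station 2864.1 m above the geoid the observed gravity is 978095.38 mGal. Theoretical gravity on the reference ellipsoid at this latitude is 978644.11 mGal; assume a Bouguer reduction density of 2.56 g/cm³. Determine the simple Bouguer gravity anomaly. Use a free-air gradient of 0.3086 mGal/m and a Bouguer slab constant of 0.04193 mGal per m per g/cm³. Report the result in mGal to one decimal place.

Free-air correction = 0.3086 × 2864.1 = 883.86 mGal
Free-air anomaly = 978095.38 − 978644.11 + (883.86) = 335.13 mGal
Bouguer slab correction = 0.04193 × 2.56 × 2864.1 = 307.43 mGal
Simple Bouguer anomaly = 335.13 − (307.43) = 27.70 mGal

27.7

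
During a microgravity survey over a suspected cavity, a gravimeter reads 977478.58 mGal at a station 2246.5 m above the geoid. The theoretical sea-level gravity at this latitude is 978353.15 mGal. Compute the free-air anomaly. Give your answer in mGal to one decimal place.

Free-air correction = 0.3086 × 2246.5 = 693.27 mGal
Free-air anomaly = 977478.58 − 978353.15 + (693.27) = -181.30 mGal

-181.3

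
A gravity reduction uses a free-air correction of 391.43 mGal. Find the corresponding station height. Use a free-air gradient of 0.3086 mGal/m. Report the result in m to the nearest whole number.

1268

h = 391.43 / 0.3086 = 1268.41 m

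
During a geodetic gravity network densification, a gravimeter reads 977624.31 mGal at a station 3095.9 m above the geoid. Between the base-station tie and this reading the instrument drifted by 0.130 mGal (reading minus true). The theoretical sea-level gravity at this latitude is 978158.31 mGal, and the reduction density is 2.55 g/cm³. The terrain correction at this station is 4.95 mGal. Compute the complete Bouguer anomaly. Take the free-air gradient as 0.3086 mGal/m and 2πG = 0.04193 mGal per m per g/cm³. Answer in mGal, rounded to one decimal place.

95.2

Drift-corrected reading = 977624.31 − (0.130) = 977624.180 mGal
Free-air correction = 0.3086 × 3095.9 = 955.39 mGal
Free-air anomaly = 977624.180 − 978158.31 + (955.39) = 421.260 mGal
Bouguer slab correction = 0.04193 × 2.55 × 3095.9 = 331.02 mGal
Simple Bouguer anomaly = 421.260 − (331.02) = 90.240 mGal
Complete Bouguer anomaly = 90.240 + 4.95 = 95.190 mGal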